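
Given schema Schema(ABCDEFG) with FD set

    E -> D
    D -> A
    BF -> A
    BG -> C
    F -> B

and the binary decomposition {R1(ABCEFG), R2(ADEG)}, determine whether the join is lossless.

Common attributes: R1 ∩ R2 = {AEG}.
Closure of {AEG}: E → D applies, adding D. So (AEG)⁺ = {ADEG}.
This closure contains every attribute of R2, so R1 ∩ R2 → R2. The join is lossless.

Yes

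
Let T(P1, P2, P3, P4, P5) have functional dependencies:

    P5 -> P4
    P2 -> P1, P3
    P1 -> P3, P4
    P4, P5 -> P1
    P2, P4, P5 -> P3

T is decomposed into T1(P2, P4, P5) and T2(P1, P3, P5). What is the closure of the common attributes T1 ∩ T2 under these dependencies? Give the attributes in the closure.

T1 ∩ T2 = {P5}.
P5 → P4 applies, adding P4
P4, P5 → P1 applies, adding P1
P1 → P3, P4 applies, adding P3
Closure: {P1, P3, P4, P5}.

P1, P3, P4, P5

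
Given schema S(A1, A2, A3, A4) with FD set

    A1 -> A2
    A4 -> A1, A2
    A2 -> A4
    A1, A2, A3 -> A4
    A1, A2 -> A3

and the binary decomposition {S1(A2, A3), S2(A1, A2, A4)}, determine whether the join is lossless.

Common attributes: S1 ∩ S2 = {A2}.
Closure of {A2}: A2 → A4 applies, adding A4; A4 → A1, A2 applies, adding A1; A1, A2 → A3 applies, adding A3. So (A2)⁺ = {A1, A2, A3, A4}.
This closure contains every attribute of S1, so S1 ∩ S2 → S1. The join is lossless.

Yes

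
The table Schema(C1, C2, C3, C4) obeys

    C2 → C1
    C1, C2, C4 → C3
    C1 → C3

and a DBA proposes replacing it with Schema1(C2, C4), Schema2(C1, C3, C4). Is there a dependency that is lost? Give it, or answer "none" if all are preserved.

Check C2 → C1: no single fragment contains all of {C1, C2}, and the restricted closure of {C2} across the fragments never reaches {C1}.
C1, C2, C4 → C3 is preserved.
C1 → C3 is preserved.

C2 → C1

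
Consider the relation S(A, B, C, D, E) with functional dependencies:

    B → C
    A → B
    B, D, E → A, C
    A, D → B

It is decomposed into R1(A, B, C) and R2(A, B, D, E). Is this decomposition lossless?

Common attributes: R1 ∩ R2 = {A, B}.
Closure of {A, B}: B → C applies, adding C. So (A, B)⁺ = {A, B, C}.
This closure contains every attribute of R1, so R1 ∩ R2 → R1. The join is lossless.

Yes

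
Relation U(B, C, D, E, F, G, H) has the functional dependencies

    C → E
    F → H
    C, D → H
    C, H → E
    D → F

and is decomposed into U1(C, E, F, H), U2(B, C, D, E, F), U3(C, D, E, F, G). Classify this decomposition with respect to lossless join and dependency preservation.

lossy but dependency-preserving

Lossless test (chase): Rows 1 and 2 agree on F; apply F→H and equate their H entries. Rows 1 and 3 agree on F; apply F→H and equate their H entries. No row becomes fully distinguished — the join is lossy.
Dependency preservation: C, D → H is not contained in any single fragment, but the restricted closure of its left-hand side across the fragments still reaches the right-hand side; the remaining FDs each lie inside some fragment. All dependencies are preserved.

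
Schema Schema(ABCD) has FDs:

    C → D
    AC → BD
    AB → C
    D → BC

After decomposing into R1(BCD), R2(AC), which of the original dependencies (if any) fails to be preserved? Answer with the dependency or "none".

Check AB → C: no single fragment contains all of {ABC}, and the restricted closure of {AB} across the fragments never reaches {C}.
C → D is preserved.
AC → BD is preserved.
D → BC is preserved.

AB → C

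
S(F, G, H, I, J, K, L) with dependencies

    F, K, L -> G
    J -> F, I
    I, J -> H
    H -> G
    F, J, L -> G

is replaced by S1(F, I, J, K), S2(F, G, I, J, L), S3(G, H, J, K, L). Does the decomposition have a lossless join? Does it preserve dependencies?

lossless but not dependency-preserving

Lossless test (chase): Rows 1 and 3 agree on J; apply J→F, I and equate their F, I entries. Rows 1 and 2 agree on I, J; apply I, J→H and equate their H entries. Rows 1 and 3 agree on I, J; apply I, J→H and equate their H entries. Rows 1 and 2 agree on H; apply H→G and equate their G entries. Row 3 is now all distinguished symbols — the join is lossless.
Dependency preservation: the restricted closure of {F, K, L} across the fragments never reaches {G}, so F, K, L → G cannot be enforced without a join — not preserved.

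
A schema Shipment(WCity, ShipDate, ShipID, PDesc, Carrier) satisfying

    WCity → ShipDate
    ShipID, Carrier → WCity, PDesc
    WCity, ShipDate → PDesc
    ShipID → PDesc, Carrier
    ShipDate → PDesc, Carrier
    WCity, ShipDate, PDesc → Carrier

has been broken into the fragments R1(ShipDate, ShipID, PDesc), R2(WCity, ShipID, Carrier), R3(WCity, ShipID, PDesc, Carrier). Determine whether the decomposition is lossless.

Chase test. Columns are WCity, ShipDate, ShipID, PDesc, Carrier; row i has aⱼ where attribute j ∈ Ri, else bᵢⱼ.
Initial tableau (one row per fragment):
  row 1: b11 a2 a3 a4 b15
  row 2: a1 b22 a3 b24 a5
  row 3: a1 b32 a3 a4 a5
Rows 2 and 3 agree on WCity; apply WCity→ShipDate and equate their ShipDate entries.
Rows 2 and 3 agree on ShipID, Carrier; apply ShipID, Carrier→WCity, PDesc and equate their WCity, PDesc entries.
Rows 1 and 2 agree on ShipID; apply ShipID→PDesc, Carrier and equate their PDesc, Carrier entries.
Rows 1 and 2 agree on ShipID, Carrier; apply ShipID, Carrier→WCity, PDesc and equate their WCity, PDesc entries.
Rows 1 and 2 agree on WCity; apply WCity→ShipDate and equate their ShipDate entries.
Row 1 is now all distinguished symbols — the join is lossless.

Yes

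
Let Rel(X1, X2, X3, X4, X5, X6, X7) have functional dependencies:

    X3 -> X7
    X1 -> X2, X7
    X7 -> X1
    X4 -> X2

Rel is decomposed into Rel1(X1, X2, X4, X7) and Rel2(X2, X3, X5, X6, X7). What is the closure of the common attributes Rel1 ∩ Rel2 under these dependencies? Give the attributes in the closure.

X1, X2, X7

Rel1 ∩ Rel2 = {X2, X7}.
X7 → X1 applies, adding X1
Closure: {X1, X2, X7}.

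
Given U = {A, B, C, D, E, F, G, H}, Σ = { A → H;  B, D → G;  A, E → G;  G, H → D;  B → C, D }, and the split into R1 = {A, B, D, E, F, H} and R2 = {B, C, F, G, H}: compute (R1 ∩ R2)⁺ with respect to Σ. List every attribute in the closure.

R1 ∩ R2 = {B, F, H}.
B → C, D applies, adding C, D
B, D → G applies, adding G
Closure: {B, C, D, F, G, H}.

B, C, D, F, G, H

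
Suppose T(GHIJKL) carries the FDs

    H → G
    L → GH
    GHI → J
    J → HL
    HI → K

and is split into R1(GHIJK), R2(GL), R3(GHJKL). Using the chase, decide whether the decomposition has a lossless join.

Yes

Chase test. Columns are GHIJKL; row i has aⱼ where attribute j ∈ Ri, else bᵢⱼ.
Initial tableau (one row per fragment):
  row 1: a1 a2 a3 a4 a5 b16
  row 2: a1 b22 b23 b24 b25 a6
  row 3: a1 a2 b33 a4 a5 a6
Rows 2 and 3 agree on L; apply L→GH and equate their GH entries.
Rows 1 and 3 agree on J; apply J→HL and equate their HL entries.
Row 1 is now all distinguished symbols — the join is lossless.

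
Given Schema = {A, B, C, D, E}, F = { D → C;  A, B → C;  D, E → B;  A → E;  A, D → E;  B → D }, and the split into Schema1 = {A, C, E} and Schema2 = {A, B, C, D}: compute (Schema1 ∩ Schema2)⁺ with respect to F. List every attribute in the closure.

Schema1 ∩ Schema2 = {A, C}.
A → E applies, adding E
Closure: {A, C, E}.

A, C, E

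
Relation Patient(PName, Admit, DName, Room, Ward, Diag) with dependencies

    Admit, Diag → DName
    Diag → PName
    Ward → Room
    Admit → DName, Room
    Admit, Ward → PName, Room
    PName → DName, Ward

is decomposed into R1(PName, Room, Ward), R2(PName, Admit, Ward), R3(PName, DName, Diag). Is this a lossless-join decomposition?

Chase test. Columns are PName, Admit, DName, Room, Ward, Diag; row i has aⱼ where attribute j ∈ Ri, else bᵢⱼ.
Initial tableau (one row per fragment):
  row 1: a1 b12 b13 a4 a5 b16
  row 2: a1 a2 b23 b24 a5 b26
  row 3: a1 b32 a3 b34 b35 a6
Rows 1 and 2 agree on Ward; apply Ward→Room and equate their Room entries.
Rows 1 and 2 agree on PName; apply PName→DName, Ward and equate their DName, Ward entries.
Rows 1 and 3 agree on PName; apply PName→DName, Ward and equate their DName, Ward entries.
Rows 1 and 3 agree on Ward; apply Ward→Room and equate their Room entries.
No row becomes fully distinguished — the join is lossy.

No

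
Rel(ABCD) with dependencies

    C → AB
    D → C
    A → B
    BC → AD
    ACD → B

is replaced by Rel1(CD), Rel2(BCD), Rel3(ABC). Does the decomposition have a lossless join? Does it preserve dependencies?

lossless and dependency-preserving

Lossless test (chase): Rows 1 and 2 agree on C; apply C→AB and equate their AB entries. Rows 1 and 3 agree on C; apply C→AB and equate their AB entries. Rows 1 and 3 agree on BC; apply BC→AD and equate their AD entries. Row 1 is now all distinguished symbols — the join is lossless.
Dependency preservation: BC → AD; ACD → B are not contained in any single fragment, but the restricted closure of each left-hand side across the fragments still reaches the right-hand side; the remaining FDs each lie inside some fragment. All dependencies are preserved.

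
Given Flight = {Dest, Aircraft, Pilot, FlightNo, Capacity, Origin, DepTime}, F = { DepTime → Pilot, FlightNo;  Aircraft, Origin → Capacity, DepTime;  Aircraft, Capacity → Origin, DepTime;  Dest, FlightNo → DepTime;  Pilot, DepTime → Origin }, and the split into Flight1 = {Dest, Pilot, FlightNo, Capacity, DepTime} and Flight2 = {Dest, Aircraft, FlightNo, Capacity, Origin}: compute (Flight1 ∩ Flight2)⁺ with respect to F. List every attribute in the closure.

Flight1 ∩ Flight2 = {Dest, FlightNo, Capacity}.
Dest, FlightNo → DepTime applies, adding DepTime
DepTime → Pilot, FlightNo applies, adding Pilot
Pilot, DepTime → Origin applies, adding Origin
Closure: {Dest, Pilot, FlightNo, Capacity, Origin, DepTime}.

Dest, Pilot, FlightNo, Capacity, Origin, DepTime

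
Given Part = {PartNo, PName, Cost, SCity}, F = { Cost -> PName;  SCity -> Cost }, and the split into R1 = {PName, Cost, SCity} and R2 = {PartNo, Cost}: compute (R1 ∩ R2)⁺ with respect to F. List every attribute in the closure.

R1 ∩ R2 = {Cost}.
Cost → PName applies, adding PName
Closure: {PName, Cost}.

PName, Cost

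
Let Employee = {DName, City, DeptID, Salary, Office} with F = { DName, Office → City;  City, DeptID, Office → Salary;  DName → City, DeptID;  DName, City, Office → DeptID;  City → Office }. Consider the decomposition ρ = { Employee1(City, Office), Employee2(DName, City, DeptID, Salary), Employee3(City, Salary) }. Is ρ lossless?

Chase test. Columns are DName, City, DeptID, Salary, Office; row i has aⱼ where attribute j ∈ Employeei, else bᵢⱼ.
Initial tableau (one row per fragment):
  row 1: b11 a2 b13 b14 a5
  row 2: a1 a2 a3 a4 b25
  row 3: b31 a2 b33 a4 b35
Rows 1 and 2 agree on City; apply City→Office and equate their Office entries.
Rows 1 and 3 agree on City; apply City→Office and equate their Office entries.
Row 2 is now all distinguished symbols — the join is lossless.

Yes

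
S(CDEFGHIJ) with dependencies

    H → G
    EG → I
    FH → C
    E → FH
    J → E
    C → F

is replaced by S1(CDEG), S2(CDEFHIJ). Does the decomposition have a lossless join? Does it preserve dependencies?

Lossless test: (CDE)⁺ = {CDEFGHI}, which contains all of one fragment — lossless.
Dependency preservation: the restricted closure of {H} across the fragments never reaches {G}, so H → G cannot be enforced without a join — not preserved.

lossless but not dependency-preserving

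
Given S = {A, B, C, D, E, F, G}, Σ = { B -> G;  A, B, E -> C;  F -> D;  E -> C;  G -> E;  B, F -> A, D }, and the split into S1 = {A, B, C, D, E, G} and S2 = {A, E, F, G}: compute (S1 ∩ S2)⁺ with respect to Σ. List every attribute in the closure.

S1 ∩ S2 = {A, E, G}.
E → C applies, adding C
Closure: {A, C, E, G}.

A, C, E, G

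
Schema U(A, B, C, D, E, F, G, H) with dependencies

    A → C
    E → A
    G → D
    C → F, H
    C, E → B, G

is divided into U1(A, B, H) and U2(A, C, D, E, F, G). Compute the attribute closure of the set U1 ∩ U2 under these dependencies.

U1 ∩ U2 = {A}.
A → C applies, adding C
C → F, H applies, adding F, H
Closure: {A, C, F, H}.

A, C, F, H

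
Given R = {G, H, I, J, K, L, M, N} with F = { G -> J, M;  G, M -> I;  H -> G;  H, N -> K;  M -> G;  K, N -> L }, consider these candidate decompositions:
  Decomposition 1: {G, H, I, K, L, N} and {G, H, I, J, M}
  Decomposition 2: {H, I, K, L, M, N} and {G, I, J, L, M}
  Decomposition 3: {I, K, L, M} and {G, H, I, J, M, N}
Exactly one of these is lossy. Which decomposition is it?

Decomposition 3

Decomposition 1: common = {G, H, I}, closure = {G, H, I, J, M} → lossless.
Decomposition 2: common = {I, L, M}, closure = {G, I, J, L, M} → lossless.
Decomposition 3: common = {I, M}, closure = {G, I, J, M} → lossy.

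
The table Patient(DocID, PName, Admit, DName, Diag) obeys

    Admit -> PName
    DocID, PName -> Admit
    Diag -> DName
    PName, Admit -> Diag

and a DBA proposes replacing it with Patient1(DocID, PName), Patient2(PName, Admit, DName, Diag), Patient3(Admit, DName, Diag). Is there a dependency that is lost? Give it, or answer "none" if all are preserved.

Check DocID, PName → Admit: no single fragment contains all of {DocID, PName, Admit}, and the restricted closure of {DocID, PName} across the fragments never reaches {Admit}.
Admit → PName is preserved.
Diag → DName is preserved.
PName, Admit → Diag is preserved.

DocID, PName -> Admit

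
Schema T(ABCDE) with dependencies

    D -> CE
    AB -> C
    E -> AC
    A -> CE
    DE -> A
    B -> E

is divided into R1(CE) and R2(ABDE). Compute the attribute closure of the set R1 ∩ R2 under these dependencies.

R1 ∩ R2 = {E}.
E → AC applies, adding AC
Closure: {ACE}.

ACE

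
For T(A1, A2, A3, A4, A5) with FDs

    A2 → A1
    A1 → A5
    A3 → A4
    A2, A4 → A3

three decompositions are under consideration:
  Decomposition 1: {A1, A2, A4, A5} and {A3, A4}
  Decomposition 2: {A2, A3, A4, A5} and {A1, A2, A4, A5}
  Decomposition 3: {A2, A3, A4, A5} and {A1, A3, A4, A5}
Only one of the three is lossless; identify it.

Decomposition 1: common = {A4}, closure = {A4} → lossy.
Decomposition 2: common = {A2, A4, A5}, closure = {A1, A2, A3, A4, A5} → lossless.
Decomposition 3: common = {A3, A4, A5}, closure = {A3, A4, A5} → lossy.

Decomposition 2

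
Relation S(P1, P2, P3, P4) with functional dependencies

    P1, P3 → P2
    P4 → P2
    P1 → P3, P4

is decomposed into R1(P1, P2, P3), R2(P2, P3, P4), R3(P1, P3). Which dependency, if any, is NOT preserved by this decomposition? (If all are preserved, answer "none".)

Check P1 → P3, P4: no single fragment contains all of {P1, P3, P4}, and the restricted closure of {P1} across the fragments never reaches {P3, P4}.
P1, P3 → P2 is preserved.
P4 → P2 is preserved.

P1 → P3, P4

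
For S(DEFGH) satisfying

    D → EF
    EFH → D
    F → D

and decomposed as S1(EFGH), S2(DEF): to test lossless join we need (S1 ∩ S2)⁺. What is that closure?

DEF

S1 ∩ S2 = {EF}.
F → D applies, adding D
Closure: {DEF}.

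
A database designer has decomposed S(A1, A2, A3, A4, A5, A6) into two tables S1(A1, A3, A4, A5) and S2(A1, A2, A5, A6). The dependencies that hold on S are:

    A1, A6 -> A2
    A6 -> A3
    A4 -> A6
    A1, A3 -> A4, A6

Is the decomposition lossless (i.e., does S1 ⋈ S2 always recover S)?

No

Common attributes: S1 ∩ S2 = {A1, A5}.
No dependency enlarges {A1, A5}, so (A1, A5)⁺ = {A1, A5}.
The closure contains neither all of S1 = {A1, A3, A4, A5} nor all of S2 = {A1, A2, A5, A6}, so the common attributes are not a superkey of either fragment. The join is lossy.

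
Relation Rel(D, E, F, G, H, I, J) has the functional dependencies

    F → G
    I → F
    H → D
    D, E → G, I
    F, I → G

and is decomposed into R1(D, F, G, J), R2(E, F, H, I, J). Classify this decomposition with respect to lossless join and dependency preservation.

Lossless test: (F, J)⁺ = {F, G, J}, which is a superkey of neither fragment — lossy.
Dependency preservation: the restricted closure of {H} across the fragments never reaches {D}, so H → D cannot be enforced without a join — not preserved.

lossy and not dependency-preserving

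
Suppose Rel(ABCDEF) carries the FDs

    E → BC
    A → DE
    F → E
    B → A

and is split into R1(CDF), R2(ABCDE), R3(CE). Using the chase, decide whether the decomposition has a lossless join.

No

Chase test. Columns are ABCDEF; row i has aⱼ where attribute j ∈ Ri, else bᵢⱼ.
Initial tableau (one row per fragment):
  row 1: b11 b12 a3 a4 b15 a6
  row 2: a1 a2 a3 a4 a5 b26
  row 3: b31 b32 a3 b34 a5 b36
Rows 2 and 3 agree on E; apply E→BC and equate their BC entries.
Rows 2 and 3 agree on B; apply B→A and equate their A entries.
Rows 2 and 3 agree on A; apply A→DE and equate their DE entries.
No row becomes fully distinguished — the join is lossy.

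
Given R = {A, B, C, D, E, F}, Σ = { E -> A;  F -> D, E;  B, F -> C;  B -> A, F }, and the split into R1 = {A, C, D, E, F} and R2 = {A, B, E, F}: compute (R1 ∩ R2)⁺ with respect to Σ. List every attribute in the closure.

A, D, E, F

R1 ∩ R2 = {A, E, F}.
F → D, E applies, adding D
Closure: {A, D, E, F}.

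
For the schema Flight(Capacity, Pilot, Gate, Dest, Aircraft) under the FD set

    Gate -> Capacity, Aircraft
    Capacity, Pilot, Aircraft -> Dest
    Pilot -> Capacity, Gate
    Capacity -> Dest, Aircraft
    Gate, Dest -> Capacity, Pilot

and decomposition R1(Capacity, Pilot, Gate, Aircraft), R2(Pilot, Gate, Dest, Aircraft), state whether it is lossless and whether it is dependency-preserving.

lossless but not dependency-preserving

Lossless test: (Pilot, Gate, Aircraft)⁺ = {Capacity, Pilot, Gate, Dest, Aircraft}, which contains all of one fragment — lossless.
Dependency preservation: the restricted closure of {Capacity} across the fragments never reaches {Dest, Aircraft}, so Capacity → Dest, Aircraft cannot be enforced without a join — not preserved.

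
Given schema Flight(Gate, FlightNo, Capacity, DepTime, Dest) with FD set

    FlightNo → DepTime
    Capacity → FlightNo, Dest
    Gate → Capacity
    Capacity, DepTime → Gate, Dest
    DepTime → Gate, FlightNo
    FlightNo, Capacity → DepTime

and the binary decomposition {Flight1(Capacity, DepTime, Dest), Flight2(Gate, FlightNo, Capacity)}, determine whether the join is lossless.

Common attributes: Flight1 ∩ Flight2 = {Capacity}.
Closure of {Capacity}: Capacity → FlightNo, Dest applies, adding FlightNo, Dest; FlightNo, Capacity → DepTime applies, adding DepTime; Capacity, DepTime → Gate, Dest applies, adding Gate. So (Capacity)⁺ = {Gate, FlightNo, Capacity, DepTime, Dest}.
This closure contains every attribute of Flight1, so Flight1 ∩ Flight2 → Flight1. The join is lossless.

Yes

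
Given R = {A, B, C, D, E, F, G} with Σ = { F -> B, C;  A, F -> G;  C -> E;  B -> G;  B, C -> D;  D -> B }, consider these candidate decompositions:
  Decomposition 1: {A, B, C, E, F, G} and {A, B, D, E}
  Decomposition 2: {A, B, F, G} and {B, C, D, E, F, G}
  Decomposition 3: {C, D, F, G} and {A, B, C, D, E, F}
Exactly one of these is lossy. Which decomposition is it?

Decomposition 1: common = {A, B, E}, closure = {A, B, E, G} → lossy.
Decomposition 2: common = {B, F, G}, closure = {B, C, D, E, F, G} → lossless.
Decomposition 3: common = {C, D, F}, closure = {B, C, D, E, F, G} → lossless.

Decomposition 1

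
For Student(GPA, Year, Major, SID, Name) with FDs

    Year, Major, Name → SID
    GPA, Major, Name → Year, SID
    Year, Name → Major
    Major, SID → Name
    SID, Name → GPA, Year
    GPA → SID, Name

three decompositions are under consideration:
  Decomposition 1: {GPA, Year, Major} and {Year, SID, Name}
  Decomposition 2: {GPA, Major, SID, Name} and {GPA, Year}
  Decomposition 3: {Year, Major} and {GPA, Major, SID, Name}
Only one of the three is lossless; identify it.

Decomposition 2

Decomposition 1: common = {Year}, closure = {Year} → lossy.
Decomposition 2: common = {GPA}, closure = {GPA, Year, Major, SID, Name} → lossless.
Decomposition 3: common = {Major}, closure = {Major} → lossy.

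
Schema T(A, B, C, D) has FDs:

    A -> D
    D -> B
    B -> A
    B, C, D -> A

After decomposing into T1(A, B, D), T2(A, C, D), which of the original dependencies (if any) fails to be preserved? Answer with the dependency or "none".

A → D lies within T1.
D → B lies within T1.
B → A lies within T1.
B, C, D → A: restricted closure across fragments reaches A.
Every dependency is enforceable on the fragments, so the decomposition is dependency-preserving.

none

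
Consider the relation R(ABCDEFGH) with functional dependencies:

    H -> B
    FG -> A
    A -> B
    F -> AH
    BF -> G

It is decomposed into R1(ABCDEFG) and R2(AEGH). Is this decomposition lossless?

No

Common attributes: R1 ∩ R2 = {AEG}.
Closure of {AEG}: A → B applies, adding B. So (AEG)⁺ = {ABEG}.
The closure contains neither all of R1 = {ABCDEFG} nor all of R2 = {AEGH}, so the common attributes are not a superkey of either fragment. The join is lossy.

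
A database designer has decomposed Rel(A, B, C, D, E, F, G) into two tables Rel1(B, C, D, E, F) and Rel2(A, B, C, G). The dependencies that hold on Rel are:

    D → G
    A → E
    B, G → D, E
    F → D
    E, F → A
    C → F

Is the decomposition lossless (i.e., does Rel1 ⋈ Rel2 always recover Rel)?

Yes

Common attributes: Rel1 ∩ Rel2 = {B, C}.
Closure of {B, C}: C → F applies, adding F; F → D applies, adding D; D → G applies, adding G; B, G → D, E applies, adding E; E, F → A applies, adding A. So (B, C)⁺ = {A, B, C, D, E, F, G}.
This closure contains every attribute of Rel1, so Rel1 ∩ Rel2 → Rel1. The join is lossless.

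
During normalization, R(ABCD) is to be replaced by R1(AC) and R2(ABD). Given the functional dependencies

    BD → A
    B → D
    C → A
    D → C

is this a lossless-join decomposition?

Common attributes: R1 ∩ R2 = {A}.
No dependency enlarges {A}, so (A)⁺ = {A}.
The closure contains neither all of R1 = {AC} nor all of R2 = {ABD}, so the common attributes are not a superkey of either fragment. The join is lossy.

No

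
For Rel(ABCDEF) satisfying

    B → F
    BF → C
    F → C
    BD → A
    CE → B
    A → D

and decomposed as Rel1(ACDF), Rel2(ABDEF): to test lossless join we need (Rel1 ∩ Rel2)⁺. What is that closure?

ACDF

Rel1 ∩ Rel2 = {ADF}.
F → C applies, adding C
Closure: {ACDF}.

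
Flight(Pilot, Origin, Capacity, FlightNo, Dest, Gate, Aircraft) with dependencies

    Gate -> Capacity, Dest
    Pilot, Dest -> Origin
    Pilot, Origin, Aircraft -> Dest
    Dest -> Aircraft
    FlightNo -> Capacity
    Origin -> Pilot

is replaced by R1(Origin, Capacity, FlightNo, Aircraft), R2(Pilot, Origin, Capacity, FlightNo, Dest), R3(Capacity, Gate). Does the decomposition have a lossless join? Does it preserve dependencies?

Lossless test (chase): Rows 1 and 2 agree on Origin; apply Origin→Pilot and equate their Pilot entries. No row becomes fully distinguished — the join is lossy.
Dependency preservation: the restricted closure of {Gate} across the fragments never reaches {Capacity, Dest}, so Gate → Capacity, Dest cannot be enforced without a join — not preserved.

lossy and not dependency-preserving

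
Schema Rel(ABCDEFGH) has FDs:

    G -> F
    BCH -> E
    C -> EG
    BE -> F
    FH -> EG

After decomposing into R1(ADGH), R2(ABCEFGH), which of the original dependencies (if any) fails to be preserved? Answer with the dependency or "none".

G → F lies within R2.
BCH → E lies within R2.
C → EG lies within R2.
BE → F lies within R2.
FH → EG lies within R2.
Every dependency is enforceable on the fragments, so the decomposition is dependency-preserving.

none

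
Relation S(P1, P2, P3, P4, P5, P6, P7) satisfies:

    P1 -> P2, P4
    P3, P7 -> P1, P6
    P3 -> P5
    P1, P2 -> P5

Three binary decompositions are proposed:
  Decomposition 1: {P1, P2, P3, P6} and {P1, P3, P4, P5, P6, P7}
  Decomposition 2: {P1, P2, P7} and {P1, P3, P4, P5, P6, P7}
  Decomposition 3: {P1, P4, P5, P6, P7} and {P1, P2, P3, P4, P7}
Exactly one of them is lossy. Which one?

Decomposition 1: common = {P1, P3, P6}, closure = {P1, P2, P3, P4, P5, P6} → lossless.
Decomposition 2: common = {P1, P7}, closure = {P1, P2, P4, P5, P7} → lossless.
Decomposition 3: common = {P1, P4, P7}, closure = {P1, P2, P4, P5, P7} → lossy.

Decomposition 3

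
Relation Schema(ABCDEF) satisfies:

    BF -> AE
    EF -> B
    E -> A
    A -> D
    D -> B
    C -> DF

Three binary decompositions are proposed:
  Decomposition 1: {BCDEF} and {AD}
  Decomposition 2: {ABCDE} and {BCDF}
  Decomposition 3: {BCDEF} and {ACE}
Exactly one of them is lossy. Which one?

Decomposition 1

Decomposition 1: common = {D}, closure = {BD} → lossy.
Decomposition 2: common = {BCD}, closure = {ABCDEF} → lossless.
Decomposition 3: common = {CE}, closure = {ABCDEF} → lossless.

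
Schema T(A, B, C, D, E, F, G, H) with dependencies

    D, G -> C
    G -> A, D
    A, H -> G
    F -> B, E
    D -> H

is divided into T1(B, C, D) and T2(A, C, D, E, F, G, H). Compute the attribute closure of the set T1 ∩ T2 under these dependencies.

C, D, H

T1 ∩ T2 = {C, D}.
D → H applies, adding H
Closure: {C, D, H}.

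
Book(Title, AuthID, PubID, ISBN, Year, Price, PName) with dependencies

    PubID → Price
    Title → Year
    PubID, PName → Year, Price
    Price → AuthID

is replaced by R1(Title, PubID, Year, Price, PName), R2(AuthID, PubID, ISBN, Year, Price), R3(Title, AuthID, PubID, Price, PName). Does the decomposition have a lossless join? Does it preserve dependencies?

lossy but dependency-preserving

Lossless test (chase): Rows 1 and 3 agree on Title; apply Title→Year and equate their Year entries. Rows 1 and 2 agree on Price; apply Price→AuthID and equate their AuthID entries. No row becomes fully distinguished — the join is lossy.
Dependency preservation: every FD's attributes lie within a single fragment, so each can be enforced locally — preserved.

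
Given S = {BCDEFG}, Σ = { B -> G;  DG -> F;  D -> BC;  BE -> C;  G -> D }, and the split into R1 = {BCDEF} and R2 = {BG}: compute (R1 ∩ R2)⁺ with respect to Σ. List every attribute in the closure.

R1 ∩ R2 = {B}.
B → G applies, adding G
G → D applies, adding D
DG → F applies, adding F
D → BC applies, adding C
Closure: {BCDFG}.

BCDFG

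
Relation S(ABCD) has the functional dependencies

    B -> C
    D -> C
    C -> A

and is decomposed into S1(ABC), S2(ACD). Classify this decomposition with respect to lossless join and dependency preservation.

lossy but dependency-preserving

Lossless test: (AC)⁺ = {AC}, which is a superkey of neither fragment — lossy.
Dependency preservation: every FD's attributes lie within a single fragment, so each can be enforced locally — preserved.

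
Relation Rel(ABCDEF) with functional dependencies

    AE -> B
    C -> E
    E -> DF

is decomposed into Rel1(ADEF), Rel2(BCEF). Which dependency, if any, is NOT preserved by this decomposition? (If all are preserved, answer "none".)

Check AE → B: no single fragment contains all of {ABE}, and the restricted closure of {AE} across the fragments never reaches {B}.
C → E is preserved.
E → DF is preserved.

AE -> B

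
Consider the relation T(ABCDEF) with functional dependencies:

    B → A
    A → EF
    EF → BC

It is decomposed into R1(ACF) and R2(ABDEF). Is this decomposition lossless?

Common attributes: R1 ∩ R2 = {AF}.
Closure of {AF}: A → EF applies, adding E; EF → BC applies, adding BC. So (AF)⁺ = {ABCEF}.
This closure contains every attribute of R1, so R1 ∩ R2 → R1. The join is lossless.

Yes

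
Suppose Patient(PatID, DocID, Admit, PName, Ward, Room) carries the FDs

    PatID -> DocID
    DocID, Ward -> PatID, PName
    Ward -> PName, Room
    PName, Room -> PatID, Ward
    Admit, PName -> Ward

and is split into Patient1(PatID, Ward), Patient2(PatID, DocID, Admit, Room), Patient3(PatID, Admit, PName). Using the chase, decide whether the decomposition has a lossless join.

No

Chase test. Columns are PatID, DocID, Admit, PName, Ward, Room; row i has aⱼ where attribute j ∈ Patienti, else bᵢⱼ.
Initial tableau (one row per fragment):
  row 1: a1 b12 b13 b14 a5 b16
  row 2: a1 a2 a3 b24 b25 a6
  row 3: a1 b32 a3 a4 b35 b36
Rows 1 and 2 agree on PatID; apply PatID→DocID and equate their DocID entries.
Rows 1 and 3 agree on PatID; apply PatID→DocID and equate their DocID entries.
No row becomes fully distinguished — the join is lossy.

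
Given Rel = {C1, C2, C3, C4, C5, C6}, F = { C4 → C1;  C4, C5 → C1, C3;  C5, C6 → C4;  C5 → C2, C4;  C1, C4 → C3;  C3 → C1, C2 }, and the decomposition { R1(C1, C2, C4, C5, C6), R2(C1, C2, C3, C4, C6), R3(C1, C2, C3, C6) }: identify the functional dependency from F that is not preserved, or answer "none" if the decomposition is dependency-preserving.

C4 → C1 lies within R1.
C4, C5 → C1, C3: restricted closure across fragments reaches C1, C3.
C5, C6 → C4 lies within R1.
C5 → C2, C4 lies within R1.
C1, C4 → C3 lies within R2.
C3 → C1, C2 lies within R2.
Every dependency is enforceable on the fragments, so the decomposition is dependency-preserving.

none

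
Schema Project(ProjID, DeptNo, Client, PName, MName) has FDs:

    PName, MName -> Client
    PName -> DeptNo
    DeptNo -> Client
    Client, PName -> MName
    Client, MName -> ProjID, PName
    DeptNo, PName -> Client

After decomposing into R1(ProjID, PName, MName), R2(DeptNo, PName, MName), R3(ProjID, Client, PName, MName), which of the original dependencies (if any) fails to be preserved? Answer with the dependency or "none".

DeptNo -> Client

Check DeptNo → Client: no single fragment contains all of {DeptNo, Client}, and the restricted closure of {DeptNo} across the fragments never reaches {Client}.
PName, MName → Client is preserved.
PName → DeptNo is preserved.
Client, PName → MName is preserved.
Client, MName → ProjID, PName is preserved.
DeptNo, PName → Client is preserved.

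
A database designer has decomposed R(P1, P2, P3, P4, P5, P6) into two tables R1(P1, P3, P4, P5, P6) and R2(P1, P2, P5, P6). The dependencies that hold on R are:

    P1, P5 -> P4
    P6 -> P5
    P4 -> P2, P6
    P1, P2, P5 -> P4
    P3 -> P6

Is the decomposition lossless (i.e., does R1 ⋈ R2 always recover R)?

Common attributes: R1 ∩ R2 = {P1, P5, P6}.
Closure of {P1, P5, P6}: P1, P5 → P4 applies, adding P4; P4 → P2, P6 applies, adding P2. So (P1, P5, P6)⁺ = {P1, P2, P4, P5, P6}.
This closure contains every attribute of R2, so R1 ∩ R2 → R2. The join is lossless.

Yes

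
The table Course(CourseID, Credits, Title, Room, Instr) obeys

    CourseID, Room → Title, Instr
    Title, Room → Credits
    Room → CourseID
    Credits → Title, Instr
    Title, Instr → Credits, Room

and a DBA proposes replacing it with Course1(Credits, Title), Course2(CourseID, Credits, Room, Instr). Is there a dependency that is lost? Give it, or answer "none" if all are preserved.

Check Title, Instr → Credits, Room: no single fragment contains all of {Credits, Title, Room, Instr}, and the restricted closure of {Title, Instr} across the fragments never reaches {Credits, Room}.
CourseID, Room → Title, Instr is preserved.
Title, Room → Credits is preserved.
Room → CourseID is preserved.
Credits → Title, Instr is preserved.

Title, Instr → Credits, Room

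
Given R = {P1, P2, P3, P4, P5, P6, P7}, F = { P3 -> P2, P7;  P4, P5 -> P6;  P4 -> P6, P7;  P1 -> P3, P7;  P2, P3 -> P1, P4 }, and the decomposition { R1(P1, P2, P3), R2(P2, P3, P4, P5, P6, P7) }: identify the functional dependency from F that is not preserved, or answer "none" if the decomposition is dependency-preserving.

none

P3 → P2, P7 lies within R2.
P4, P5 → P6 lies within R2.
P4 → P6, P7 lies within R2.
P1 → P3, P7: restricted closure across fragments reaches P3, P7.
P2, P3 → P1, P4: restricted closure across fragments reaches P1, P4.
Every dependency is enforceable on the fragments, so the decomposition is dependency-preserving.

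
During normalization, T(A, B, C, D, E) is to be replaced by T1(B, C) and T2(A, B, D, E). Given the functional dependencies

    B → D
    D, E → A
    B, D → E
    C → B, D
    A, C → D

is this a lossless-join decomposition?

Common attributes: T1 ∩ T2 = {B}.
Closure of {B}: B → D applies, adding D; B, D → E applies, adding E; D, E → A applies, adding A. So (B)⁺ = {A, B, D, E}.
This closure contains every attribute of T2, so T1 ∩ T2 → T2. The join is lossless.

Yes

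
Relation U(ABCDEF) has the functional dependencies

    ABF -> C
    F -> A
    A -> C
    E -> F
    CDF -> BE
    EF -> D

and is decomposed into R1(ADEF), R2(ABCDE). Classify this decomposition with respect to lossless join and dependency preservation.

Lossless test: (ADE)⁺ = {ABCDEF}, which contains all of one fragment — lossless.
Dependency preservation: ABF → C; CDF → BE are not contained in any single fragment, but the restricted closure of each left-hand side across the fragments still reaches the right-hand side; the remaining FDs each lie inside some fragment. All dependencies are preserved.

lossless and dependency-preserving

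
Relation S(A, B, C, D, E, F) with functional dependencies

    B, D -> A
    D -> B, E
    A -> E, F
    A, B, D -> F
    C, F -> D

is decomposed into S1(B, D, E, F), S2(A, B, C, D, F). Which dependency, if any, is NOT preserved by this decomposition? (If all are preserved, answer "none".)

Check A → E, F: no single fragment contains all of {A, E, F}, and the restricted closure of {A} across the fragments never reaches {E, F}.
B, D → A is preserved.
D → B, E is preserved.
A, B, D → F is preserved.
C, F → D is preserved.

A -> E, F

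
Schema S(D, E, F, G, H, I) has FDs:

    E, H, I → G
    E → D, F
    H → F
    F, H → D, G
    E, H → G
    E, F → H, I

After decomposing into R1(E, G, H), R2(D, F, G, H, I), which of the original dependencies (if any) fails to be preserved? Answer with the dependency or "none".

E, F → H, I

Check E, F → H, I: no single fragment contains all of {E, F, H, I}, and the restricted closure of {E, F} across the fragments never reaches {H, I}.
E, H, I → G is preserved.
E → D, F is preserved.
H → F is preserved.
F, H → D, G is preserved.
E, H → G is preserved.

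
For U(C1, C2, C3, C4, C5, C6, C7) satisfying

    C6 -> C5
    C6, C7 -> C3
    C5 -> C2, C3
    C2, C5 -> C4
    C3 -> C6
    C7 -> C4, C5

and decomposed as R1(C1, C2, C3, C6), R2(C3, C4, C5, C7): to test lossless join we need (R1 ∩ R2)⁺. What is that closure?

C2, C3, C4, C5, C6

R1 ∩ R2 = {C3}.
C3 → C6 applies, adding C6
C6 → C5 applies, adding C5
C5 → C2, C3 applies, adding C2
C2, C5 → C4 applies, adding C4
Closure: {C2, C3, C4, C5, C6}.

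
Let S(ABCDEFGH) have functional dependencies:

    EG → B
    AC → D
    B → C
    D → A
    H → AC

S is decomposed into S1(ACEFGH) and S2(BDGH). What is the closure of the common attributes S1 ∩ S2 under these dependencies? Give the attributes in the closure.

ACDGH

S1 ∩ S2 = {GH}.
H → AC applies, adding AC
AC → D applies, adding D
Closure: {ACDGH}.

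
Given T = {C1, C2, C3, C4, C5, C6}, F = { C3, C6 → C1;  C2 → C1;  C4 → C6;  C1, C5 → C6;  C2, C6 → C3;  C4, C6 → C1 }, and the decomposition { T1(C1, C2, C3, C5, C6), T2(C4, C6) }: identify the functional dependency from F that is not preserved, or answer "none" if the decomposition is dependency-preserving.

C4, C6 → C1

Check C4, C6 → C1: no single fragment contains all of {C1, C4, C6}, and the restricted closure of {C4, C6} across the fragments never reaches {C1}.
C3, C6 → C1 is preserved.
C2 → C1 is preserved.
C4 → C6 is preserved.
C1, C5 → C6 is preserved.
C2, C6 → C3 is preserved.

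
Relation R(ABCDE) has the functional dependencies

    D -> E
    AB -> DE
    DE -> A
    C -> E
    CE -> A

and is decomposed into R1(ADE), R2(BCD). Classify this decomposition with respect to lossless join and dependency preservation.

Lossless test: (D)⁺ = {ADE}, which contains all of one fragment — lossless.
Dependency preservation: the restricted closure of {AB} across the fragments never reaches {DE}, so AB → DE cannot be enforced without a join — not preserved.

lossless but not dependency-preserving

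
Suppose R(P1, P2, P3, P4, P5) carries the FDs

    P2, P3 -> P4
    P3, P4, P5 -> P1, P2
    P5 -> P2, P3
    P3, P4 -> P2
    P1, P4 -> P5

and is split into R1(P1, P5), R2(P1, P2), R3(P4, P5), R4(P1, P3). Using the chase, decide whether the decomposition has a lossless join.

No

Chase test. Columns are P1, P2, P3, P4, P5; row i has aⱼ where attribute j ∈ Ri, else bᵢⱼ.
Initial tableau (one row per fragment):
  row 1: a1 b12 b13 b14 a5
  row 2: a1 a2 b23 b24 b25
  row 3: b31 b32 b33 a4 a5
  row 4: a1 b42 a3 b44 b45
Rows 1 and 3 agree on P5; apply P5→P2, P3 and equate their P2, P3 entries.
Rows 1 and 3 agree on P2, P3; apply P2, P3→P4 and equate their P4 entries.
Rows 1 and 3 agree on P3, P4, P5; apply P3, P4, P5→P1, P2 and equate their P1, P2 entries.
No row becomes fully distinguished — the join is lossy.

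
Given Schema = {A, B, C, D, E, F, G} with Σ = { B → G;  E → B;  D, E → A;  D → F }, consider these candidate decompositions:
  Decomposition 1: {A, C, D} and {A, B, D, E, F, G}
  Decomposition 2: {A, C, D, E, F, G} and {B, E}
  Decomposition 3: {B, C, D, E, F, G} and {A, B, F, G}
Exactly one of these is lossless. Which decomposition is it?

Decomposition 2

Decomposition 1: common = {A, D}, closure = {A, D, F} → lossy.
Decomposition 2: common = {E}, closure = {B, E, G} → lossless.
Decomposition 3: common = {B, F, G}, closure = {B, F, G} → lossy.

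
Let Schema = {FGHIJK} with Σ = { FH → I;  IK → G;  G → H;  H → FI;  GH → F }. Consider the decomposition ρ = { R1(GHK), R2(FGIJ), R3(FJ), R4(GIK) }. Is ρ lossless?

Chase test. Columns are FGHIJK; row i has aⱼ where attribute j ∈ Ri, else bᵢⱼ.
Initial tableau (one row per fragment):
  row 1: b11 a2 a3 b14 b15 a6
  row 2: a1 a2 b23 a4 a5 b26
  row 3: a1 b32 b33 b34 a5 b36
  row 4: b41 a2 b43 a4 b45 a6
Rows 1 and 2 agree on G; apply G→H and equate their H entries.
Rows 1 and 4 agree on G; apply G→H and equate their H entries.
Rows 1 and 2 agree on H; apply H→FI and equate their FI entries.
Rows 1 and 4 agree on H; apply H→FI and equate their FI entries.
No row becomes fully distinguished — the join is lossy.

No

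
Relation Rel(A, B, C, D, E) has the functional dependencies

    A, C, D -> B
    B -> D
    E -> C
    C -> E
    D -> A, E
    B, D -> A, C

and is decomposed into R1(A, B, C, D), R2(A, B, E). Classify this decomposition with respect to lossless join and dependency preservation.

Lossless test: (A, B)⁺ = {A, B, C, D, E}, which contains all of one fragment — lossless.
Dependency preservation: the restricted closure of {E} across the fragments never reaches {C}, so E → C cannot be enforced without a join — not preserved.

lossless but not dependency-preserving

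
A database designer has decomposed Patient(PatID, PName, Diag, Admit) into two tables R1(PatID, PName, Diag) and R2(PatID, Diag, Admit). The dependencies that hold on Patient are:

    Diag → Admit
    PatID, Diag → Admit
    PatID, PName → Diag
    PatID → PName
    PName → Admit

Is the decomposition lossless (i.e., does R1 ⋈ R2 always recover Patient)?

Yes

Common attributes: R1 ∩ R2 = {PatID, Diag}.
Closure of {PatID, Diag}: Diag → Admit applies, adding Admit; PatID → PName applies, adding PName. So (PatID, Diag)⁺ = {PatID, PName, Diag, Admit}.
This closure contains every attribute of R1, so R1 ∩ R2 → R1. The join is lossless.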